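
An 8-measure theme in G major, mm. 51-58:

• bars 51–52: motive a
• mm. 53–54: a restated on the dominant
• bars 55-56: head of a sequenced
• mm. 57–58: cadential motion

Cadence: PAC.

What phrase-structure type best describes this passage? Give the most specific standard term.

sentence

Basic idea (mm. 51–52) + its repetition (bars 53–54) form the presentation; fragmentation and cadence (bars 55–58) form the continuation — the 8-bar whole is a sentence.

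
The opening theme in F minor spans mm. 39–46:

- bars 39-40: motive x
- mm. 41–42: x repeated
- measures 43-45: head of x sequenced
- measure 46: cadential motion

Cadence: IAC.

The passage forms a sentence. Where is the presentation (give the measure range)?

measures 39–42

The presentation of a sentence is the basic idea (mm. 39–40) plus its repetition (bars 41–42); the presentation is therefore measures 39–42.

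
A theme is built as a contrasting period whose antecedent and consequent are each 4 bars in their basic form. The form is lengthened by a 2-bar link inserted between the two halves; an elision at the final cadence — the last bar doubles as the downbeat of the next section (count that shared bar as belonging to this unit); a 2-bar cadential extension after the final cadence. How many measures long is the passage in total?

Basic contrasting period: 4 + 4 = 8 bars.
8 (basic form) + 2 (link) + 2 (cadential extension) = 12.
The elision shares a bar with the next section but does not change this unit's count.

12 measures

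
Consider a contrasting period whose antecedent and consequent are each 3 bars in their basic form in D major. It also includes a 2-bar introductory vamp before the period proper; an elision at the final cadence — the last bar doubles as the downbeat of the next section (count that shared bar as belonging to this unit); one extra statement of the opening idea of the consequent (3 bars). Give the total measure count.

Basic contrasting period: 3 + 3 = 6 bars.
6 (basic form) + 2 (introduction) + 3 (extra statement) = 11.
The elision shares a bar with the next section but does not change this unit's count.

11 measures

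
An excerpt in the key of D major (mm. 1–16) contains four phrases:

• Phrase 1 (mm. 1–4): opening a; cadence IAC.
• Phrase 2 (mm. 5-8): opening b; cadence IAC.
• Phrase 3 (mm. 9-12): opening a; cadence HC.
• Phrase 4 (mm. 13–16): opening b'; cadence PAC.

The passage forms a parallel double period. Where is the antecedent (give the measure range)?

measures 1–8

In a double period the four phrases pair into a large antecedent (phrases 1–2, ending imperfect authentic cadence) and a large consequent (phrases 3–4, ending perfect authentic cadence). The antecedent spans measures 1–8.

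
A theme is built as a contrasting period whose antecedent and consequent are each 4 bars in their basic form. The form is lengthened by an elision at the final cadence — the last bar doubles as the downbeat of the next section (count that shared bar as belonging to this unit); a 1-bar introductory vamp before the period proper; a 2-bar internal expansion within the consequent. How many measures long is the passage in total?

Basic contrasting period: 4 + 4 = 8 bars.
8 (basic form) + 1 (introduction) + 2 (internal expansion) = 11.
The elision shares a bar with the next section but does not change this unit's count.

11 measures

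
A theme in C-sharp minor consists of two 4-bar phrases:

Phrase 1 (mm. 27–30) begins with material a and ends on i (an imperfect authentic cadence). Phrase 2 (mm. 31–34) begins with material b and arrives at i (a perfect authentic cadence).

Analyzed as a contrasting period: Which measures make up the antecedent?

measures 27–30

The antecedent is the phrase ending with the weaker cadence (imperfect authentic cadence, phrase 1) and the consequent the one ending more conclusively (perfect authentic cadence, phrase 2); the antecedent is mm. 27-30.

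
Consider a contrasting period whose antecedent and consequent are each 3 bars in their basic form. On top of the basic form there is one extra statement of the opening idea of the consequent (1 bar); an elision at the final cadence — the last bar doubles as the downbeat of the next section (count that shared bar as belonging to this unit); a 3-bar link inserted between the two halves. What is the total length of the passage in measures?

Basic contrasting period: 3 + 3 = 6 bars.
6 (basic form) + 1 (extra statement) + 3 (link) = 10.
The elision shares a bar with the next section but does not change this unit's count.

10 measures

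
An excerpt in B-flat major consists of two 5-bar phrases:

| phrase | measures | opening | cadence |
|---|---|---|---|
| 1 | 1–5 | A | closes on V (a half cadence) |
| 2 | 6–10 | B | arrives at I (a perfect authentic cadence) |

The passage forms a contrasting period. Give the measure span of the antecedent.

The phrase ending with the weaker cadence (half cadence) is the antecedent; the one ending more conclusively (perfect authentic cadence) is the consequent. The antecedent is measures 1–5.

measures 1–5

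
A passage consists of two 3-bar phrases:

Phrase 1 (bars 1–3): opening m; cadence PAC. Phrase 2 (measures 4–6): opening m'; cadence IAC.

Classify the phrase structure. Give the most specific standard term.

phrase group

The second phrase closes with an imperfect authentic cadence, which is not stronger than the first phrase's perfect authentic cadence; without a weak→strong cadential pair there is no antecedent–consequent relationship, so this is a phrase group rather than a period.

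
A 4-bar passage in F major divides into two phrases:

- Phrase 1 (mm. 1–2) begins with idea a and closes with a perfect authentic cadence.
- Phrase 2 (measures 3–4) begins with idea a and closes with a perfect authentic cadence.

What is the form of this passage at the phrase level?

Both phrases have the same opening (a) and the same cadence (perfect authentic cadence): the second is a restatement, not a consequent, so this is a repeated phrase rather than a period.

repeated phrase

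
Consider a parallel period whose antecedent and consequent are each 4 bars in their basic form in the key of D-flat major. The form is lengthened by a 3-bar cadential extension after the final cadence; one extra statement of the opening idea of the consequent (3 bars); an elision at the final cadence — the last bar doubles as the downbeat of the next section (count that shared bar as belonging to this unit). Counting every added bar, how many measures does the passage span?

14 measures

Basic parallel period: 4 + 4 = 8 bars.
8 (basic form) + 3 (cadential extension) + 3 (extra statement) = 14.
The elision shares a bar with the next section but does not change this unit's count.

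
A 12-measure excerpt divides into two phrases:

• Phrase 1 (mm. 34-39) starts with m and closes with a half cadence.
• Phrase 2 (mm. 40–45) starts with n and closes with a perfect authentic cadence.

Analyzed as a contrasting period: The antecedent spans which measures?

measures 34–39

The antecedent is the phrase ending with the weaker cadence (half cadence, phrase 1) and the consequent the one ending more conclusively (perfect authentic cadence, phrase 2); the antecedent is mm. 34–39.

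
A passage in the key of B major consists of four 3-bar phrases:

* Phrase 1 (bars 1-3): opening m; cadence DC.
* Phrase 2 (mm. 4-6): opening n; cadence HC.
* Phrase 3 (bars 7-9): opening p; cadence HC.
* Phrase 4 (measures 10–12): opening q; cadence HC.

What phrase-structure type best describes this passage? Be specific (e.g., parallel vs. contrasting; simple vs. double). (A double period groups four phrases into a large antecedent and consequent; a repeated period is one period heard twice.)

Phrase 4 ends with a half cadence, no stronger than phrase 2's half cadence, so the four phrases do not form a double period; nor do phrases 3–4 duplicate 1–2, so it is not a repeated period. With no phrase reaching a conclusive cadence, the passage is a phrase group.

phrase group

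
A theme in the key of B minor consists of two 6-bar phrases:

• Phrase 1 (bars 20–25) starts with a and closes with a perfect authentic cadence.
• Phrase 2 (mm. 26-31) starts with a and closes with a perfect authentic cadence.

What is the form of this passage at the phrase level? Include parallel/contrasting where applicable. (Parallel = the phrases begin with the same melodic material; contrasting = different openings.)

Both phrases have the same opening (a) and the same cadence (perfect authentic cadence): the second is a restatement, not a consequent, so this is a repeated phrase rather than a period.

repeated phrase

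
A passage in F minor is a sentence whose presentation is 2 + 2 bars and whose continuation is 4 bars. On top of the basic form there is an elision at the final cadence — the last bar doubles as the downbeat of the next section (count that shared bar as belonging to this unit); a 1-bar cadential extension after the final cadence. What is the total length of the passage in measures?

9 measures

Basic sentence: 2 + 2 + 4 = 8 bars.
8 (basic form) + 1 (cadential extension) = 9.
The elision shares a bar with the next section but does not change this unit's count.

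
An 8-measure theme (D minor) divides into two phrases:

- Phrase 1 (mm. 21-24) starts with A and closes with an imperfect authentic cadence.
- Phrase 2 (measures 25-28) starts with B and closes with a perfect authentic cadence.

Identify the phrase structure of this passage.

contrasting period

Phrase 1 ends with an imperfect authentic cadence (weaker) and phrase 2 with a perfect authentic cadence (stronger): antecedent + consequent = a period.
The two phrases open with different material (A / B), so the period is contrasting.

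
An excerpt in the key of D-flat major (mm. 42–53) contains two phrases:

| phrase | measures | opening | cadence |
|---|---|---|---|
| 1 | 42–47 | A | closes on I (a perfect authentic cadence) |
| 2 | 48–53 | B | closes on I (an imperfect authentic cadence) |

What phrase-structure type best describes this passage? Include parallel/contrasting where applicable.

The second phrase closes with an imperfect authentic cadence, which is not stronger than the first phrase's perfect authentic cadence; without a weak→strong cadential pair there is no antecedent–consequent relationship, so this is a phrase group rather than a period.

phrase group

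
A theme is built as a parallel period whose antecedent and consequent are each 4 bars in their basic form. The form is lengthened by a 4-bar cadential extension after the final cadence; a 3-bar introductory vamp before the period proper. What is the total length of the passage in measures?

15 measures

Basic parallel period: 4 + 4 = 8 bars.
8 (basic form) + 4 (cadential extension) + 3 (introduction) = 15.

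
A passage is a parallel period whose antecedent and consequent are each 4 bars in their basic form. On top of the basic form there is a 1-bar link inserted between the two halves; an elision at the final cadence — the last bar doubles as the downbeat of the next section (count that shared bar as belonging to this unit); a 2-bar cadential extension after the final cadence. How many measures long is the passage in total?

Basic parallel period: 4 + 4 = 8 bars.
8 (basic form) + 1 (link) + 2 (cadential extension) = 11.
The elision shares a bar with the next section but does not change this unit's count.

11 measures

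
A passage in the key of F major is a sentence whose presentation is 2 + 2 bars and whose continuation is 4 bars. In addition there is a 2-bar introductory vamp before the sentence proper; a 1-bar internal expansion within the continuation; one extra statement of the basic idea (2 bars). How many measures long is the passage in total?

Basic sentence: 2 + 2 + 4 = 8 bars.
8 (basic form) + 2 (introduction) + 1 (internal expansion) + 2 (extra statement) = 13.

13 measures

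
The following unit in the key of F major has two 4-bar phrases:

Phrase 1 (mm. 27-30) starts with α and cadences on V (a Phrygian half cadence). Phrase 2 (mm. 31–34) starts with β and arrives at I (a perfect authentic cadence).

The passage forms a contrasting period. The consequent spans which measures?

The antecedent is the phrase ending with the weaker cadence (Phrygian half cadence, phrase 1) and the consequent the one ending more conclusively (perfect authentic cadence, phrase 2); the consequent is bars 31–34.

measures 31–34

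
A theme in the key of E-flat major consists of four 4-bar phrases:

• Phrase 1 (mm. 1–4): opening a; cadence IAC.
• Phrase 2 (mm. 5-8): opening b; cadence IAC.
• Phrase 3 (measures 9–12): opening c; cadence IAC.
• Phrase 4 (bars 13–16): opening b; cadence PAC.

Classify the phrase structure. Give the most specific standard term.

contrasting double period

Four phrases in two halves: the first half (mm. 1–8) ends with an imperfect authentic cadence, the second (mm. 9-16) with a perfect authentic cadence — a large antecedent–consequent pair, i.e. a double period.
Phrase 3 begins with different material from phrase 1, making it contrasting.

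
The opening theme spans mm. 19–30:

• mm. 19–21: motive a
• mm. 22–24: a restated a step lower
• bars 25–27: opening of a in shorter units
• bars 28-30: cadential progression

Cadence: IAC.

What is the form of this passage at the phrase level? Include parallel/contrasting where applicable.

sentence

Basic idea (mm. 19-21) + its repetition (mm. 22–24) form the presentation; fragmentation and cadence (mm. 25–30) form the continuation — the 12-bar whole is a sentence.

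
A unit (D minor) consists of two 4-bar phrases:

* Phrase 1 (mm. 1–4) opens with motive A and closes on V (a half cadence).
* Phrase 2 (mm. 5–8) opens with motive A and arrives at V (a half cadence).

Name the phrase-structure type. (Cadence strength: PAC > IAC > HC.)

repeated phrase

Both phrases have the same opening (A) and the same cadence (half cadence): the second is a restatement, not a consequent, so this is a repeated phrase rather than a period.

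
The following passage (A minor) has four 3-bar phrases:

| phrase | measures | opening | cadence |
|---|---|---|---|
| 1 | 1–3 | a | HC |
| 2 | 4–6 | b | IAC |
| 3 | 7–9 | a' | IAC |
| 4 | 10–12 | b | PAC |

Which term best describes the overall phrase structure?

Four phrases in two halves: the first half (measures 1–6) ends with an imperfect authentic cadence, the second (mm. 7-12) with a perfect authentic cadence — a large antecedent–consequent pair, i.e. a double period.
Phrase 3 begins with the same material as phrase 1, making it parallel.

parallel double period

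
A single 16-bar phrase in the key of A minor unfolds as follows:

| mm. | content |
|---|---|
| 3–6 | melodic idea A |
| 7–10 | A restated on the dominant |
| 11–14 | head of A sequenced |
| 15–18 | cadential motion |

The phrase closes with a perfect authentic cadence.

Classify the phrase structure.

sentence

Basic idea (measures 3-6) + its repetition (mm. 7–10) form the presentation; fragmentation and cadence (bars 11–18) form the continuation — the 16-bar whole is a sentence.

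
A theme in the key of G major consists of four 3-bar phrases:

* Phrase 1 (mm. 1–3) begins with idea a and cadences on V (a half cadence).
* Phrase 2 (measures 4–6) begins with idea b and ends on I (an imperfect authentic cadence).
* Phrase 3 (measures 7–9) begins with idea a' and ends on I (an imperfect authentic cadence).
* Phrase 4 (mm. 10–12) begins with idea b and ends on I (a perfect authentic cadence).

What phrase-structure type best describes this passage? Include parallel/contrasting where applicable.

Four phrases in two halves: the first half (mm. 1-6) ends with an imperfect authentic cadence, the second (mm. 7-12) with a perfect authentic cadence — a large antecedent–consequent pair, i.e. a double period.
Phrase 3 begins with the same material as phrase 1, making it parallel.

parallel double period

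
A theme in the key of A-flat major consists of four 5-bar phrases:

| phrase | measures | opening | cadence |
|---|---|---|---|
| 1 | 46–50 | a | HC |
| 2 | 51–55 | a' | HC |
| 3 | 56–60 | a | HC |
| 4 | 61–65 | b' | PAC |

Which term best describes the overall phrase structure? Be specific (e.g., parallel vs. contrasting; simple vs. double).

Four phrases in two halves: the first half (measures 46-55) ends with a half cadence, the second (mm. 56-65) with a perfect authentic cadence — a large antecedent–consequent pair, i.e. a double period.
Phrase 3 begins with the same material as phrase 1, making it parallel.

parallel double period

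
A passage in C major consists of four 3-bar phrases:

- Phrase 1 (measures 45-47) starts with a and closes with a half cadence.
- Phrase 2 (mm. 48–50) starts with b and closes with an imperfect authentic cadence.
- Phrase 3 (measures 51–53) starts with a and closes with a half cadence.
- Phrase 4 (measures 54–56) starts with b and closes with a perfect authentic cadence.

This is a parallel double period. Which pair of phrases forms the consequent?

phrases 3 and 4

In a double period the first pair of phrases (ending imperfect authentic cadence) is the large antecedent and the second pair (ending perfect authentic cadence) is the large consequent; the consequent is phrases 3 and 4.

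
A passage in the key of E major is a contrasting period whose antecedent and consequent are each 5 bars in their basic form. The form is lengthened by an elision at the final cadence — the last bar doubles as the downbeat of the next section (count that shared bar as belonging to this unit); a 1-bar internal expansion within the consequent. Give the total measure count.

Basic contrasting period: 5 + 5 = 10 bars.
10 (basic form) + 1 (internal expansion) = 11.
The elision shares a bar with the next section but does not change this unit's count.

11 measures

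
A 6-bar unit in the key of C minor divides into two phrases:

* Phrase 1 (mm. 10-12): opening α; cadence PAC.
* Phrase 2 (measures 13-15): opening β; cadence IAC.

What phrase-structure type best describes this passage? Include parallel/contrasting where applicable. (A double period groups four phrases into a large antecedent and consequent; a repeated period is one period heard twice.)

phrase group

The second phrase closes with an imperfect authentic cadence, which is not stronger than the first phrase's perfect authentic cadence; without a weak→strong cadential pair there is no antecedent–consequent relationship, so this is a phrase group rather than a period.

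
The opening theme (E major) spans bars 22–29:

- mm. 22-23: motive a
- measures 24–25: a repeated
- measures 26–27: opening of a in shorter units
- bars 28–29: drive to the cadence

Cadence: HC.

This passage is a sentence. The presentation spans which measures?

The presentation of a sentence is the basic idea (measures 22-23) plus its repetition (mm. 24–25); the presentation is therefore bars 22-25.

measures 22–25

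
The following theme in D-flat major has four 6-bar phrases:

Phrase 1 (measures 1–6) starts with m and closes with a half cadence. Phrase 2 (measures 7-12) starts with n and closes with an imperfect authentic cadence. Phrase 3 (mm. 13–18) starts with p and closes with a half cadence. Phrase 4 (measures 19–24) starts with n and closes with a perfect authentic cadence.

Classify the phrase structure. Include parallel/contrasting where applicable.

Four phrases in two halves: the first half (mm. 1–12) ends with an imperfect authentic cadence, the second (measures 13–24) with a perfect authentic cadence — a large antecedent–consequent pair, i.e. a double period.
Phrase 3 begins with different material from phrase 1, making it contrasting.

contrasting double period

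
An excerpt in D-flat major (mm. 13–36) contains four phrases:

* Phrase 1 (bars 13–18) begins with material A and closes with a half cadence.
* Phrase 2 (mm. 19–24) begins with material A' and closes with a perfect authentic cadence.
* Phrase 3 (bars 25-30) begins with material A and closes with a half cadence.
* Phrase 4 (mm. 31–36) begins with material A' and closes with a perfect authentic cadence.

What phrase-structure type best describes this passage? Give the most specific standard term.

repeated period

The cadence pattern HC–PAC–HC–PAC is weak–strong twice, and phrases 3–4 restate phrases 1–2: a period heard twice, not a double period (which would end weakly at phrase 2).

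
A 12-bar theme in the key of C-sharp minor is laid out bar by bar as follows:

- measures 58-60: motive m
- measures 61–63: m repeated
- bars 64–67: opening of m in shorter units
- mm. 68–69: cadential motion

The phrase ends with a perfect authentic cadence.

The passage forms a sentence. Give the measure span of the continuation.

After the presentation (bars 58–63), the continuation covers the fragmentation through the cadence: mm. 64-69.

measures 64–69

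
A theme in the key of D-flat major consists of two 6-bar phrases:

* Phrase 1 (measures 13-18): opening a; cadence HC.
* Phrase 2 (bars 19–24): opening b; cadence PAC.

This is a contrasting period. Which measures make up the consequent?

measures 19–24

The phrase ending with the weaker cadence (half cadence) is the antecedent; the one ending more conclusively (perfect authentic cadence) is the consequent. The consequent is measures 19–24.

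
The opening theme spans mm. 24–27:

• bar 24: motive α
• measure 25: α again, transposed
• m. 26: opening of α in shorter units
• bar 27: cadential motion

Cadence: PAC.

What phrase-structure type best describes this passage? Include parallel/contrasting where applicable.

sentence

Basic idea (m. 24) + its repetition (m. 25) form the presentation; fragmentation and cadence (mm. 26–27) form the continuation — the 4-bar whole is a sentence.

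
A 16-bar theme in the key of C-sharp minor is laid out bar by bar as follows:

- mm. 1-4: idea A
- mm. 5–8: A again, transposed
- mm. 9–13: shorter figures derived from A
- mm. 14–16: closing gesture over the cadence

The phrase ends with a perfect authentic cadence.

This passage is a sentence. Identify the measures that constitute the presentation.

The presentation of a sentence is the basic idea (measures 1-4) plus its repetition (bars 5–8); the presentation is therefore mm. 1-8.

measures 1–8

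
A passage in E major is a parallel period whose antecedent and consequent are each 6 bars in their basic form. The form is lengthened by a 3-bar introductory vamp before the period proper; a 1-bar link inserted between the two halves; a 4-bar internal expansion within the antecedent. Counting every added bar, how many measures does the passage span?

20 measures

Basic parallel period: 6 + 6 = 12 bars.
12 (basic form) + 3 (introduction) + 1 (link) + 4 (internal expansion) = 20.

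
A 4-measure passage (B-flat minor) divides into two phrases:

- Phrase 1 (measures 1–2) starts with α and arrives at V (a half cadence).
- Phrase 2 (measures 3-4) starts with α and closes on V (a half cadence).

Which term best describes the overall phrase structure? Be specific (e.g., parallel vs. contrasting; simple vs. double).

Both phrases have the same opening (α) and the same cadence (half cadence): the second is a restatement, not a consequent, so this is a repeated phrase rather than a period.

repeated phrase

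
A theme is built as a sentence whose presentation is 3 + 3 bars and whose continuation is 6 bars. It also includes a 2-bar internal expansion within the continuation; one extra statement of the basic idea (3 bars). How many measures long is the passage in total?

Basic sentence: 3 + 3 + 6 = 12 bars.
12 (basic form) + 2 (internal expansion) + 3 (extra statement) = 17.

17 measures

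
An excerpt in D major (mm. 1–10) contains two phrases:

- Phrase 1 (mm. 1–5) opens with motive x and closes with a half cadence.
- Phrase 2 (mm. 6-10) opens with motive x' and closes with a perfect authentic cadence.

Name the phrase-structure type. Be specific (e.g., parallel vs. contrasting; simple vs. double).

Phrase 1 ends with a half cadence (weaker) and phrase 2 with a perfect authentic cadence (stronger): antecedent + consequent = a period.
The two phrases open with the same material (x / x'), so the period is parallel.

parallel period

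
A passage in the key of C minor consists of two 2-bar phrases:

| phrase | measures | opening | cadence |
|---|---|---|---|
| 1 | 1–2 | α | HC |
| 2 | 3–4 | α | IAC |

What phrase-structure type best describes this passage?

Phrase 1 ends with a half cadence (weaker) and phrase 2 with an imperfect authentic cadence (stronger): antecedent + consequent = a period.
The two phrases open with the same material (α / α), so the period is parallel.

parallel period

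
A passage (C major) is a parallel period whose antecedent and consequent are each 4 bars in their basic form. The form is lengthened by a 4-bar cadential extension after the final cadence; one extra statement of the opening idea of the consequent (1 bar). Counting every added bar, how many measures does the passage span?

13 measures

Basic parallel period: 4 + 4 = 8 bars.
8 (basic form) + 4 (cadential extension) + 1 (extra statement) = 13.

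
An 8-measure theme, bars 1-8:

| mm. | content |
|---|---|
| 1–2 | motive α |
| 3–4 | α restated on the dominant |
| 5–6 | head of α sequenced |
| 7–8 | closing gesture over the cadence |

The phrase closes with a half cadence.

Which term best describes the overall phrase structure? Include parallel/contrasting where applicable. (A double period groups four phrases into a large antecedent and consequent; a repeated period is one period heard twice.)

sentence

Basic idea (measures 1–2) + its repetition (mm. 3-4) form the presentation; fragmentation and cadence (bars 5-8) form the continuation — the 8-bar whole is a sentence.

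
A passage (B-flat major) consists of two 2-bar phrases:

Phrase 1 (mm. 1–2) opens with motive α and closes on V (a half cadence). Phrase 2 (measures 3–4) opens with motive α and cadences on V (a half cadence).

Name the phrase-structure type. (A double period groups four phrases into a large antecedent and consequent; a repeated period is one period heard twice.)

repeated phrase

Both phrases have the same opening (α) and the same cadence (half cadence): the second is a restatement, not a consequent, so this is a repeated phrase rather than a period.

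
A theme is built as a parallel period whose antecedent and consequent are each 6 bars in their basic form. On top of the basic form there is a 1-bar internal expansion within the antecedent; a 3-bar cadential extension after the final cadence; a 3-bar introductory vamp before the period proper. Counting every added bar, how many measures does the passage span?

Basic parallel period: 6 + 6 = 12 bars.
12 (basic form) + 1 (internal expansion) + 3 (cadential extension) + 3 (introduction) = 19.

19 measures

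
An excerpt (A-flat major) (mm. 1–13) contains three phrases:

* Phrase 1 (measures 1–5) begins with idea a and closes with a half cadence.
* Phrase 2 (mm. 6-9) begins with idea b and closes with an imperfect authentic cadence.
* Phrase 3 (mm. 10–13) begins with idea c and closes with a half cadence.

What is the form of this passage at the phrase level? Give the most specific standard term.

The final phrase closes with a half cadence, which is not stronger than the preceding imperfect authentic cadence; the 3 phrases lack an overall antecedent–consequent design and so form a phrase group.

phrase group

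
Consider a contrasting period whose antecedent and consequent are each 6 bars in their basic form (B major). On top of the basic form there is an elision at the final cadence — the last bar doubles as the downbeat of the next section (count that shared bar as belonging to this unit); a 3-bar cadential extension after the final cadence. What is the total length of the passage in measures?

Basic contrasting period: 6 + 6 = 12 bars.
12 (basic form) + 3 (cadential extension) = 15.
The elision shares a bar with the next section but does not change this unit's count.

15 measures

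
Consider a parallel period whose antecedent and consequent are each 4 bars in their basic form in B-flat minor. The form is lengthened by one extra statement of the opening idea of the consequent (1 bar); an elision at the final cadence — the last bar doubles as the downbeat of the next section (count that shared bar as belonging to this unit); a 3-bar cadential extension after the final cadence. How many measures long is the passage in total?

Basic parallel period: 4 + 4 = 8 bars.
8 (basic form) + 1 (extra statement) + 3 (cadential extension) = 12.
The elision shares a bar with the next section but does not change this unit's count.

12 measures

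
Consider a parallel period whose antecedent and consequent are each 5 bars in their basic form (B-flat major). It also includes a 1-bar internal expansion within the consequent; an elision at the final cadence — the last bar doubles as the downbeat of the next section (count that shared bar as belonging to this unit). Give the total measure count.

11 measures

Basic parallel period: 5 + 5 = 10 bars.
10 (basic form) + 1 (internal expansion) = 11.
The elision shares a bar with the next section but does not change this unit's count.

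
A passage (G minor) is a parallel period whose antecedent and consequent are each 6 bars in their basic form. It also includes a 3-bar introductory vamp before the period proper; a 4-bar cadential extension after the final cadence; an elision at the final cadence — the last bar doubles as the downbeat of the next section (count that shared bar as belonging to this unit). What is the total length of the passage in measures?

19 measures

Basic parallel period: 6 + 6 = 12 bars.
12 (basic form) + 3 (introduction) + 4 (cadential extension) = 19.
The elision shares a bar with the next section but does not change this unit's count.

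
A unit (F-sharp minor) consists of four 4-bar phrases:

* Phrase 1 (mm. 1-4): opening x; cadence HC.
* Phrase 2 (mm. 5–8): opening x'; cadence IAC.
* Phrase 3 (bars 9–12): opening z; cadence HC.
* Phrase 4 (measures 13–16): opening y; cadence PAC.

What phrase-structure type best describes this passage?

contrasting double period

Four phrases in two halves: the first half (mm. 1-8) ends with an imperfect authentic cadence, the second (mm. 9-16) with a perfect authentic cadence — a large antecedent–consequent pair, i.e. a double period.
Phrase 3 begins with different material from phrase 1, making it contrasting.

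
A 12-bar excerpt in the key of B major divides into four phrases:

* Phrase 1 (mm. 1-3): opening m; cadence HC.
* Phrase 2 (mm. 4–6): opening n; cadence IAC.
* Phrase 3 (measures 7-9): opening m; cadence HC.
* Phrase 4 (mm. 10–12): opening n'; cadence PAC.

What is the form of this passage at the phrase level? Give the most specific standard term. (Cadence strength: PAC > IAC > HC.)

parallel double period

Four phrases in two halves: the first half (mm. 1–6) ends with an imperfect authentic cadence, the second (mm. 7–12) with a perfect authentic cadence — a large antecedent–consequent pair, i.e. a double period.
Phrase 3 begins with the same material as phrase 1, making it parallel.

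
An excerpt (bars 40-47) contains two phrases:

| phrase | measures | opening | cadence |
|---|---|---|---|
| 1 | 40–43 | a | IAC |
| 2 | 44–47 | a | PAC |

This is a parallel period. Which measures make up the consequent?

The phrase ending with the weaker cadence (imperfect authentic cadence) is the antecedent; the one ending more conclusively (perfect authentic cadence) is the consequent. The consequent is measures 44–47.

measures 44–47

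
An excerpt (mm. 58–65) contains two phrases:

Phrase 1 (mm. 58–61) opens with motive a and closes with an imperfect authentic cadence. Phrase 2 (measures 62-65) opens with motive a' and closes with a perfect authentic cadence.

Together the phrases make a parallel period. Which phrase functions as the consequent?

phrase 2

The phrase ending with the weaker cadence (imperfect authentic cadence) is the antecedent; the one ending more conclusively (perfect authentic cadence) is the consequent. The consequent is phrase 2.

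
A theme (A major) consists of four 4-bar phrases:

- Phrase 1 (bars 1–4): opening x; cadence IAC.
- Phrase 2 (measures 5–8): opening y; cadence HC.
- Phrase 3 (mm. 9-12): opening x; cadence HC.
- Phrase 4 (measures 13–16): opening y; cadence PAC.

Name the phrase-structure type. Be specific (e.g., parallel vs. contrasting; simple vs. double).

parallel double period

Four phrases in two halves: the first half (measures 1–8) ends with a half cadence, the second (bars 9–16) with a perfect authentic cadence — a large antecedent–consequent pair, i.e. a double period.
Phrase 3 begins with the same material as phrase 1, making it parallel.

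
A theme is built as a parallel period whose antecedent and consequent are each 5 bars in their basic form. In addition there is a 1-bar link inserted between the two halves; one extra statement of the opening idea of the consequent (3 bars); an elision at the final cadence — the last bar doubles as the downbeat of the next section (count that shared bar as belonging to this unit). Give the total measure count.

14 measures

Basic parallel period: 5 + 5 = 10 bars.
10 (basic form) + 1 (link) + 3 (extra statement) = 14.
The elision shares a bar with the next section but does not change this unit's count.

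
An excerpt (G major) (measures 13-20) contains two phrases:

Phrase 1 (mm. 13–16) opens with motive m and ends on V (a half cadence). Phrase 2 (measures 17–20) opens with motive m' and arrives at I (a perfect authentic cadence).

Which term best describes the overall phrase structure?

Phrase 1 ends with a half cadence (weaker) and phrase 2 with a perfect authentic cadence (stronger): antecedent + consequent = a period.
The two phrases open with the same material (m / m'), so the period is parallel.

parallel period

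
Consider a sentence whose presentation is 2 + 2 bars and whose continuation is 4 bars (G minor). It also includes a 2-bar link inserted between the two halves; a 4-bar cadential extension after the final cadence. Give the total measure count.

14 measures

Basic sentence: 2 + 2 + 4 = 8 bars.
8 (basic form) + 2 (link) + 4 (cadential extension) = 14.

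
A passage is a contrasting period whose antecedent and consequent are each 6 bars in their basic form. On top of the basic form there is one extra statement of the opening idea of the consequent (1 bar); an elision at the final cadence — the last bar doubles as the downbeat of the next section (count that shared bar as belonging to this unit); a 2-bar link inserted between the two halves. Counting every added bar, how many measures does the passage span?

15 measures

Basic contrasting period: 6 + 6 = 12 bars.
12 (basic form) + 1 (extra statement) + 2 (link) = 15.
The elision shares a bar with the next section but does not change this unit's count.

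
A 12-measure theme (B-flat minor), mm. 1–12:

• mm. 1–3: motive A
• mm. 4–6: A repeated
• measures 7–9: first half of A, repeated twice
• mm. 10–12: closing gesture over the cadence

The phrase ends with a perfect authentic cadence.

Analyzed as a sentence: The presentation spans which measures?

The presentation of a sentence is the basic idea (mm. 1-3) plus its repetition (mm. 4–6); the presentation is therefore bars 1–6.

measures 1–6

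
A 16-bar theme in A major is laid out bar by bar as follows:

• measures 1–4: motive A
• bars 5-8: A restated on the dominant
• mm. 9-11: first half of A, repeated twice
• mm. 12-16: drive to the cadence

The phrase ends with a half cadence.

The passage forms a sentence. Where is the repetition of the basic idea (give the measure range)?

The presentation of a sentence is the basic idea (measures 1–4) plus its repetition (measures 5–8); the repetition of the basic idea is therefore bars 5-8.

measures 5–8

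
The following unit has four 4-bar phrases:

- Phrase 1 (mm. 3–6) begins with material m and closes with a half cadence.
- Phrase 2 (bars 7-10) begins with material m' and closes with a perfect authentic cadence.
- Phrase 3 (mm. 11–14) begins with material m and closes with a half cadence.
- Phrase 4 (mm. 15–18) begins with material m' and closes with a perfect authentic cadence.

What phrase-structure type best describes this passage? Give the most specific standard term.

The cadence pattern HC–PAC–HC–PAC is weak–strong twice, and phrases 3–4 restate phrases 1–2: a period heard twice, not a double period (which would end weakly at phrase 2).

repeated period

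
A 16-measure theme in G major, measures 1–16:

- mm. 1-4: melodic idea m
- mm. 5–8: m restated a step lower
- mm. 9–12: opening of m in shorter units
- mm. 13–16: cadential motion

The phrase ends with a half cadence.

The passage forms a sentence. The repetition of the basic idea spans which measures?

measures 5–8

The presentation of a sentence is the basic idea (mm. 1–4) plus its repetition (bars 5–8); the repetition of the basic idea is therefore mm. 5–8.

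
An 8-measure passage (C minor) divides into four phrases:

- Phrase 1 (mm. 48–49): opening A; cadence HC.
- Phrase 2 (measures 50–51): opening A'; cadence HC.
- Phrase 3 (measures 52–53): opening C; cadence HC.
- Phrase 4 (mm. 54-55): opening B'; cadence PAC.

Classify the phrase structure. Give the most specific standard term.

contrasting double period

Four phrases in two halves: the first half (measures 48–51) ends with a half cadence, the second (measures 52-55) with a perfect authentic cadence — a large antecedent–consequent pair, i.e. a double period.
Phrase 3 begins with different material from phrase 1, making it contrasting.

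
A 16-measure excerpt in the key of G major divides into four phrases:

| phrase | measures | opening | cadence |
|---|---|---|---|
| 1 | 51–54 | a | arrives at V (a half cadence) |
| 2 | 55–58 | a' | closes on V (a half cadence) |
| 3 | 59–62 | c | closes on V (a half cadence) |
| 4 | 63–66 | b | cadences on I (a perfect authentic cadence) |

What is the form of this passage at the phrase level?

contrasting double period

Four phrases in two halves: the first half (mm. 51-58) ends with a half cadence, the second (bars 59–66) with a perfect authentic cadence — a large antecedent–consequent pair, i.e. a double period.
Phrase 3 begins with different material from phrase 1, making it contrasting.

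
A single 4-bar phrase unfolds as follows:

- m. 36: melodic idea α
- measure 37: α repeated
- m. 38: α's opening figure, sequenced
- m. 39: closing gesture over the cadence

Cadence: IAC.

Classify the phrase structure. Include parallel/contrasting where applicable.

sentence

Basic idea (m. 36) + its repetition (m. 37) form the presentation; fragmentation and cadence (mm. 38-39) form the continuation — the 4-bar whole is a sentence.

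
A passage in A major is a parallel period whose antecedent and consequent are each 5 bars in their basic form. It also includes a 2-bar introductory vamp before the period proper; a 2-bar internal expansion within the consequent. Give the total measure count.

Basic parallel period: 5 + 5 = 10 bars.
10 (basic form) + 2 (introduction) + 2 (internal expansion) = 14.

14 measures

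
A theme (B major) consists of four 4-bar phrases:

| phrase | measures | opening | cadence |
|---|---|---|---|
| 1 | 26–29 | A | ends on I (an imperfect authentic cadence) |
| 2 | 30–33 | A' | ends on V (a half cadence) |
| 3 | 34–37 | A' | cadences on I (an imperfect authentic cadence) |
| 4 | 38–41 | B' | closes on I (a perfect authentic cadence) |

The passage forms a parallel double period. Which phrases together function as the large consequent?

In a double period the first pair of phrases (ending half cadence) is the large antecedent and the second pair (ending perfect authentic cadence) is the large consequent; the consequent is phrases 3 and 4.

phrases 3 and 4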